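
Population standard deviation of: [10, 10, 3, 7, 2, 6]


Mean = 38/6 = 19/3
  (10-19/3)²=121/9
  (10-19/3)²=121/9
  (3-19/3)²=100/9
  (7-19/3)²=4/9
  (2-19/3)²=169/9
  (6-19/3)²=1/9
Σ(x-μ)² = 172/3
σ² = (172/3)/6 = 86/9

σ = √(86/9) ≈ 3.0912


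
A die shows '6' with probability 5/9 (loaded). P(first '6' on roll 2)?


Geometric: P(X=2) = (1-p)^(k-1)×p = (4/9)^1×5/9 = 20/81

P(X=2) = 20/81 ≈ 24.69%


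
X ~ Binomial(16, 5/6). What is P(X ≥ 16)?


P(X ≥ 16) = Σ P(X=i) for i=16..16
P(X=16) = 152587890625/2821109907456
Sum = 152587890625/2821109907456

P(X ≥ 16) = 152587890625/2821109907456 ≈ 5.41%


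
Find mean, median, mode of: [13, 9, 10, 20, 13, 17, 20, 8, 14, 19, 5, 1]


Sorted: [1, 5, 8, 9, 10, 13, 13, 14, 17, 19, 20, 20]
Mean = 149/12
Median = 13
Freq: {13: 2, 9: 1, 10: 1, 20: 2, 17: 1, 8: 1, 14: 1, 19: 1, 5: 1, 1: 1}
Mode: [13, 20]

Mean=149/12, Median=13, Mode=[13, 20]


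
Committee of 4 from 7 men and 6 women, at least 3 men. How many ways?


Count by #men:
  3M,1W: C(7,3)×C(6,1)=210
  4M,0W: C(7,4)×C(6,0)=35
Total = 245

245


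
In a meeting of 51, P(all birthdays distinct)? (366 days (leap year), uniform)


P(all different) = Π(366-i)/366 for i=0..50
= (366/366)×(365/366)×...×(316/366)
= 0.025839

P ≈ 0.0258 ≈ 2.58%


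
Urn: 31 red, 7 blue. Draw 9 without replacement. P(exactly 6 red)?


Hypergeometric: C(31,6)×C(7,3)/C(38,9)
= 736281×35/163011640 = 166257/1051688

P(X=6) = 166257/1051688 ≈ 15.81%


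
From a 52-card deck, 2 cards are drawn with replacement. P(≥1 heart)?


P(not a heart) = 39/52 = 3/4
P(none in 2 draws) = (3/4)^2 = 9/16
P(≥1 heart) = 1 - 9/16 = 7/16

P = 7/16 ≈ 43.75%


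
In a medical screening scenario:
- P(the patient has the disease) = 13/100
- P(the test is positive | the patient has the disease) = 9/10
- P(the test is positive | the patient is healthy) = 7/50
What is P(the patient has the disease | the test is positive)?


Using Bayes' theorem:
P(A|B) = P(B|A)·P(A) / P(B)

P(the test is positive) = 9/10 × 13/100 + 7/50 × 87/100
= 117/1000 + 609/5000 = 597/2500

P(the patient has the disease|the test is positive) = (117/1000) / (597/2500) = 195/398

P(the patient has the disease|the test is positive) = 195/398 ≈ 48.99%


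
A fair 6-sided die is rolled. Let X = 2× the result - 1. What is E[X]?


E[die] = (1+6)/2 = 7/2
E[X] = 2×7/2 - 1 = 6

E[X] = 6


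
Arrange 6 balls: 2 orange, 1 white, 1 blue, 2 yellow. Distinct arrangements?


6!/(2!×1!×1!×2!) = 180

180


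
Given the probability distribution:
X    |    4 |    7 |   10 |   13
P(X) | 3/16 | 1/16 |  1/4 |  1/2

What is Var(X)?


E[X] = 163/16
E[X²] = 1849/16
Var(X) = E[X²] - (E[X])² = 1849/16 - 26569/256 = 3015/256

Var(X) = 3015/256 ≈ 11.7773


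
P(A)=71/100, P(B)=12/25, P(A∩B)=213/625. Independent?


P(A)×P(B) = 213/625
P(A∩B) = 213/625
Equal ✓ → Independent

Yes, independent


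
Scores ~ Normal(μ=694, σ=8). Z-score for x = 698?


z = (x - μ)/σ = (698 - 694)/8 = 0.5

z = 0.5


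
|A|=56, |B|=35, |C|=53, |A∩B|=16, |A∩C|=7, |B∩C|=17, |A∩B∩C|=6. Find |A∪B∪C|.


|A∪B∪C| = 56+35+53-16-7-17+6 = 110

|A∪B∪C| = 110


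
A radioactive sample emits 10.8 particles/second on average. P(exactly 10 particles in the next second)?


Poisson(λ=10.8): P(X=10) = e^(-λ)×λ^k/k!
= e^(-10.8) × 10.8^10 / 10!
≈ 2.039950341e-05 × 21589249972.7 / 3628800 ≈ 0.121365

P(X=10) ≈ 0.121365 ≈ 12.14%


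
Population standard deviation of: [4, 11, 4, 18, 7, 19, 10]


Mean = 73/7
  (4-73/7)²=2025/49
  (11-73/7)²=16/49
  (4-73/7)²=2025/49
  (18-73/7)²=2809/49
  (7-73/7)²=576/49
  (19-73/7)²=3600/49
  (10-73/7)²=9/49
Σ(x-μ)² = 1580/7
σ² = (1580/7)/7 = 1580/49

σ = √(1580/49) ≈ 5.6785


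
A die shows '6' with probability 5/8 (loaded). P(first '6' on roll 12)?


Geometric: P(X=12) = (1-p)^(k-1)×p = (3/8)^11×5/8 = 885735/68719476736

P(X=12) = 885735/68719476736 ≈ 0.00%


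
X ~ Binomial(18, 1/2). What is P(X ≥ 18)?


P(X ≥ 18) = Σ P(X=i) for i=18..18
P(X=18) = 1/262144
Sum = 1/262144

P(X ≥ 18) = 1/262144 ≈ 0.00%


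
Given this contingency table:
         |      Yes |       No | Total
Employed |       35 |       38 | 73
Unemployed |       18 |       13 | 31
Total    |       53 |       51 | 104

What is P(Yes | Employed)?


P(Yes | Employed) = 35/(35+38) = 35/73

P(Yes|Employed) = 35/73 ≈ 47.95%


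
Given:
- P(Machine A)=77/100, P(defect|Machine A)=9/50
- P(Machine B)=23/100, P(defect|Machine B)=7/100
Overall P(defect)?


P(B) = Σ P(B|Aᵢ)×P(Aᵢ)
  9/50×77/100 = 693/5000
  7/100×23/100 = 161/10000
Sum = 1547/10000

P(defect) = 1547/10000 ≈ 15.47%


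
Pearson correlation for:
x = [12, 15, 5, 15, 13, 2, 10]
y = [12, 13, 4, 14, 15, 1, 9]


n=7, Σx=72, Σy=68, Σxy=856, Σx²=892, Σy²=832
r = (7×856 - 72×68)/√((7×892 - 72²)(7×832 - 68²))
= 1096/√(1060×1200) = 1096/√1272000 ≈ 1096/1127.8298 ≈ 0.9718

r ≈ 0.9718


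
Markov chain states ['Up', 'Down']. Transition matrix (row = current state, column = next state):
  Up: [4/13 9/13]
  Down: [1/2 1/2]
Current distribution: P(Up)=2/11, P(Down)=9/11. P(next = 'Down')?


P(next=Down) = Σᵢ P(now=i)×P(i→Down)
= 2/11×9/13 + 9/11×1/2
= 18/143 + 9/22 = 153/286

P = 153/286 ≈ 0.5350


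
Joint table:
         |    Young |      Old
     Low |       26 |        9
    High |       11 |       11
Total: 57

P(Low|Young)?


P(Low|Young) = 26/(26+11) = 26/37

P = 26/37 ≈ 70.27%


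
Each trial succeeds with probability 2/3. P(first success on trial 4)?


Geometric: P(X=4) = (1-p)^(k-1)×p = (1/3)^3×2/3 = 2/81

P(X=4) = 2/81 ≈ 2.47%


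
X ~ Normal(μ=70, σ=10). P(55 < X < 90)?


z₁=(55-70)/10=-1.5, z₂=(90-70)/10=2.0
P = Φ(2.0) - Φ(-1.5) = 0.977250 - 0.066807 = 0.910443 ≈ 0.9104

P(55 < X < 90) ≈ 0.9104


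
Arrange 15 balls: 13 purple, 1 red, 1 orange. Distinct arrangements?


15!/(13!×1!×1!) = 210

210


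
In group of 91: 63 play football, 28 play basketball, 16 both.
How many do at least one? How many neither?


|A∪B| = 63+28-16 = 75
Neither = 91-75 = 16

At least one: 75; Neither: 16


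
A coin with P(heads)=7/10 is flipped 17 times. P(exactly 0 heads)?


Binomial: P(X=0) = C(17,0)×p^0×(1-p)^17
= 1 × 1 × 129140163/100000000000000000 = 129140163/100000000000000000

P(X=0) = 129140163/100000000000000000 ≈ 0.00%


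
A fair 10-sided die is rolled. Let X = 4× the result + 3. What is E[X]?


E[die] = (1+10)/2 = 11/2
E[X] = 4×11/2 + 3 = 25

E[X] = 25


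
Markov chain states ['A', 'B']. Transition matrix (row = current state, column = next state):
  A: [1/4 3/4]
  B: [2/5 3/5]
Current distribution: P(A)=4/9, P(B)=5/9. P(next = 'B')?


P(next=B) = Σᵢ P(now=i)×P(i→B)
= 4/9×3/4 + 5/9×3/5
= 1/3 + 1/3 = 2/3

P = 2/3 ≈ 0.6667


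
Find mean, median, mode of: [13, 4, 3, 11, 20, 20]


Sorted: [3, 4, 11, 13, 20, 20]
Mean = 71/6
Median = 12
Freq: {13: 1, 4: 1, 3: 1, 11: 1, 20: 2}
Mode: [20]

Mean=71/6, Median=12, Mode=20


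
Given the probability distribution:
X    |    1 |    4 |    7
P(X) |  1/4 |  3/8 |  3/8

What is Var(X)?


E[X] = 35/8
E[X²] = 197/8
Var(X) = E[X²] - (E[X])² = 197/8 - 1225/64 = 351/64

Var(X) = 351/64 ≈ 5.4844


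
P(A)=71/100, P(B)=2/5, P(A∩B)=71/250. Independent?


P(A)×P(B) = 71/250
P(A∩B) = 71/250
Equal ✓ → Independent

Yes, independent


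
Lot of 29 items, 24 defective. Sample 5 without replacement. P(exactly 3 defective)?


Hypergeometric: C(24,3)×C(5,2)/C(29,5)
= 2024×10/118755 = 4048/23751

P(X=3) = 4048/23751 ≈ 17.04%


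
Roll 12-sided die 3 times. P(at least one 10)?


P(no 10)^3 = (11/12)^3 = 1331/1728
P(≥1) = 1 - 1331/1728 = 397/1728

P = 397/1728 ≈ 22.97%


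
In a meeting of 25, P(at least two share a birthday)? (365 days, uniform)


P(all different) = Π(365-i)/365 for i=0..24
= 0.431300
P(match) = 1 - 0.431300 = 0.568700

P ≈ 0.5687 ≈ 56.87%


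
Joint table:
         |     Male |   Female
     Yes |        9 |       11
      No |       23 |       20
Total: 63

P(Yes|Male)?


P(Yes|Male) = 9/(9+23) = 9/32

P = 9/32 ≈ 28.12%


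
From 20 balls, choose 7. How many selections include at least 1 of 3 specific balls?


Complement: C(20,7) - C(17,7) = 77520 - 19448 = 58072

58072


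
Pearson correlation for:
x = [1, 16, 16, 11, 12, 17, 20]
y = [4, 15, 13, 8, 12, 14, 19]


n=7, Σx=93, Σy=85, Σxy=1302, Σx²=1467, Σy²=1175
r = (7×1302 - 93×85)/√((7×1467 - 93²)(7×1175 - 85²))
= 1209/√(1620×1000) = 1209/√1620000 ≈ 1209/1272.7922 ≈ 0.9499

r ≈ 0.9499


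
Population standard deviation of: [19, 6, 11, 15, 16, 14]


Mean = 81/6 = 27/2
  (19-27/2)²=121/4
  (6-27/2)²=225/4
  (11-27/2)²=25/4
  (15-27/2)²=9/4
  (16-27/2)²=25/4
  (14-27/2)²=1/4
Σ(x-μ)² = 203/2
σ² = (203/2)/6 = 203/12

σ = √(203/12) ≈ 4.1130


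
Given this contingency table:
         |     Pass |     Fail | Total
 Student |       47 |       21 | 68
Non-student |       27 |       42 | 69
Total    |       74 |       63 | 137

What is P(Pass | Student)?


P(Pass | Student) = 47/(47+21) = 47/68

P(Pass|Student) = 47/68 ≈ 69.12%


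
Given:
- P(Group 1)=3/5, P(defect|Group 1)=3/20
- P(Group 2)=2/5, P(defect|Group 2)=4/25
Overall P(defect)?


P(B) = Σ P(B|Aᵢ)×P(Aᵢ)
  3/20×3/5 = 9/100
  4/25×2/5 = 8/125
Sum = 77/500

P(defect) = 77/500 ≈ 15.40%


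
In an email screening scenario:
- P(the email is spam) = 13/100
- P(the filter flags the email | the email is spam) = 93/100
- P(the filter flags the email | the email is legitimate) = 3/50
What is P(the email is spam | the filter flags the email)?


Using Bayes' theorem:
P(A|B) = P(B|A)·P(A) / P(B)

P(the filter flags the email) = 93/100 × 13/100 + 3/50 × 87/100
= 1209/10000 + 261/5000 = 1731/10000

P(the email is spam|the filter flags the email) = (1209/10000) / (1731/10000) = 403/577

P(the email is spam|the filter flags the email) = 403/577 ≈ 69.84%


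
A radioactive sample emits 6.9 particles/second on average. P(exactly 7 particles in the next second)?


Poisson(λ=6.9): P(X=7) = e^(-λ)×λ^k/k!
= e^(-6.9) × 6.9^7 / 7!
≈ 0.001007785429 × 744635.325259 / 5040 ≈ 0.148895

P(X=7) ≈ 0.148895 ≈ 14.89%


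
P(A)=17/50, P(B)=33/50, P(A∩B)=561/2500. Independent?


P(A)×P(B) = 561/2500
P(A∩B) = 561/2500
Equal ✓ → Independent

Yes, independent


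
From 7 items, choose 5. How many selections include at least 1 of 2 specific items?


Complement: C(7,5) - C(5,5) = 21 - 1 = 20

20


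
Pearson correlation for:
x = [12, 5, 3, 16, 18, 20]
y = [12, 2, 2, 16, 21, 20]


n=6, Σx=74, Σy=73, Σxy=1194, Σx²=1158, Σy²=1249
r = (6×1194 - 74×73)/√((6×1158 - 74²)(6×1249 - 73²))
= 1762/√(1472×2165) = 1762/√3186880 ≈ 1762/1785.1835 ≈ 0.9870

r ≈ 0.9870


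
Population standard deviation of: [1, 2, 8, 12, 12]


Mean = 35/5 = 7
  (1-7)²=36
  (2-7)²=25
  (8-7)²=1
  (12-7)²=25
  (12-7)²=25
Σ(x-μ)² = 112
σ² = 112/5

σ = √(112/5) ≈ 4.7329


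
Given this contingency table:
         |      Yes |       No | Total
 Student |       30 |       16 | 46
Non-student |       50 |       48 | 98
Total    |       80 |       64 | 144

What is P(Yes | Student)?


P(Yes | Student) = 30/(30+16) = 30/46 = 15/23

P(Yes|Student) = 15/23 ≈ 65.22%


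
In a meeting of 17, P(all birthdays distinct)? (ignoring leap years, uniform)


P(all different) = Π(365-i)/365 for i=0..16
= (365/365)×(364/365)×...×(349/365)
= 0.684992

P ≈ 0.6850 ≈ 68.50%


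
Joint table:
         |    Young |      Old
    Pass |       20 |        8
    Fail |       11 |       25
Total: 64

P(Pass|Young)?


P(Pass|Young) = 20/(20+11) = 20/31

P = 20/31 ≈ 64.52%


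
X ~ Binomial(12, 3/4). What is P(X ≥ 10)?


P(X ≥ 10) = Σ P(X=i) for i=10..12
P(X=10) = 1948617/8388608
P(X=11) = 531441/4194304
P(X=12) = 531441/16777216
Sum = 6554439/16777216

P(X ≥ 10) = 6554439/16777216 ≈ 39.07%


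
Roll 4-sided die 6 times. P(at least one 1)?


P(no 1)^6 = (3/4)^6 = 729/4096
P(≥1) = 1 - 729/4096 = 3367/4096

P = 3367/4096 ≈ 82.20%


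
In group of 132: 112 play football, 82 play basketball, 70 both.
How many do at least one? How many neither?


|A∪B| = 112+82-70 = 124
Neither = 132-124 = 8

At least one: 124; Neither: 8


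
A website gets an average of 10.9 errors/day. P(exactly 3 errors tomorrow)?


Poisson(λ=10.9): P(X=3) = e^(-λ)×λ^k/k!
= e^(-10.9) × 10.9^3 / 3!
≈ 1.8458234e-05 × 1295.029 / 6 ≈ 0.003984

P(X=3) ≈ 0.003984 ≈ 0.40%


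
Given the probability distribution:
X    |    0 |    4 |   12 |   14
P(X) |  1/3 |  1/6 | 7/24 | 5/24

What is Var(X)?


E[X] = 85/12
E[X²] = 171/2
Var(X) = E[X²] - (E[X])² = 171/2 - 7225/144 = 5087/144

Var(X) = 5087/144 ≈ 35.3264


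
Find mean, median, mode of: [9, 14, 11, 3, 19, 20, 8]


Sorted: [3, 8, 9, 11, 14, 19, 20]
Mean = 84/7 = 12
Median = 11
Freq: {9: 1, 14: 1, 11: 1, 3: 1, 19: 1, 20: 1, 8: 1}
Mode: No mode

Mean=12, Median=11, Mode=No mode


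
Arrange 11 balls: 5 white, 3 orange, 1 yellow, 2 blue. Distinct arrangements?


11!/(5!×3!×1!×2!) = 27720

27720


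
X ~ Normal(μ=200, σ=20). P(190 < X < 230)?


z₁=(190-200)/20=-0.5, z₂=(230-200)/20=1.5
P = Φ(1.5) - Φ(-0.5) = 0.933193 - 0.308538 = 0.624655 ≈ 0.6247

P(190 < X < 230) ≈ 0.6247


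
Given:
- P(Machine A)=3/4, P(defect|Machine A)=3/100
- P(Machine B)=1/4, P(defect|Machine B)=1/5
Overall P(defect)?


P(B) = Σ P(B|Aᵢ)×P(Aᵢ)
  3/100×3/4 = 9/400
  1/5×1/4 = 1/20
Sum = 29/400

P(defect) = 29/400 ≈ 7.25%


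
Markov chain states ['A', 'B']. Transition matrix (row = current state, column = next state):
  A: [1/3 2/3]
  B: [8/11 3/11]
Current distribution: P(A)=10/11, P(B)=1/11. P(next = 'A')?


P(next=A) = Σᵢ P(now=i)×P(i→A)
= 10/11×1/3 + 1/11×8/11
= 10/33 + 8/121 = 134/363

P = 134/363 ≈ 0.3691


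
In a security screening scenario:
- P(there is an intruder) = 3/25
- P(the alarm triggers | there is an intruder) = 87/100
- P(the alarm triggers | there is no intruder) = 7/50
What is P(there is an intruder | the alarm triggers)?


Using Bayes' theorem:
P(A|B) = P(B|A)·P(A) / P(B)

P(the alarm triggers) = 87/100 × 3/25 + 7/50 × 22/25
= 261/2500 + 77/625 = 569/2500

P(there is an intruder|the alarm triggers) = (261/2500) / (569/2500) = 261/569

P(there is an intruder|the alarm triggers) = 261/569 ≈ 45.87%


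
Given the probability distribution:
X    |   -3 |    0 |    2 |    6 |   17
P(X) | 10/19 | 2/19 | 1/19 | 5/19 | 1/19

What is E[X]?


E[X] = Σ x·P(X=x)
= (-3)×(10/19) + (0)×(2/19) + (2)×(1/19) + (6)×(5/19) + (17)×(1/19)
= 1

E[X] = 1


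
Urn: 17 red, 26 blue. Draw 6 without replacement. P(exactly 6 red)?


Hypergeometric: C(17,6)×C(26,0)/C(43,6)
= 12376×1/6096454 = 68/33497

P(X=6) = 68/33497 ≈ 0.20%


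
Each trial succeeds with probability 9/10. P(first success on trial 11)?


Geometric: P(X=11) = (1-p)^(k-1)×p = (1/10)^10×9/10 = 9/100000000000

P(X=11) = 9/100000000000 ≈ 0.00%


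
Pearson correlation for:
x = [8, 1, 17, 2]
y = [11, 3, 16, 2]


n=4, Σx=28, Σy=32, Σxy=367, Σx²=358, Σy²=390
r = (4×367 - 28×32)/√((4×358 - 28²)(4×390 - 32²))
= 572/√(648×536) = 572/√347328 ≈ 572/589.3454 ≈ 0.9706

r ≈ 0.9706


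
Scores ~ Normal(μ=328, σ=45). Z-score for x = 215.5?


z = (x - μ)/σ = (215.5 - 328)/45 = -2.5

z = -2.5


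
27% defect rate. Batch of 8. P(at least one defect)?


P(all good) = (73/100)^8 = 806460091894081/10000000000000000
P(≥1 defect) = 9193539908105919/10000000000000000

P = 9193539908105919/10000000000000000 ≈ 91.94%


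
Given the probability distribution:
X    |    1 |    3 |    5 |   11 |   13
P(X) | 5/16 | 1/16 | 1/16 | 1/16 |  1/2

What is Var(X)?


E[X] = 8
E[X²] = 189/2
Var(X) = E[X²] - (E[X])² = 189/2 - 64 = 61/2

Var(X) = 61/2 ≈ 30.5000


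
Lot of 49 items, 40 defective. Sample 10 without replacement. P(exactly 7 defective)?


Hypergeometric: C(40,7)×C(9,3)/C(49,10)
= 18643560×84/8217822536 = 27965340/146746831

P(X=7) = 27965340/146746831 ≈ 19.06%


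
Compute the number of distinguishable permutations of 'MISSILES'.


Letters: 8, freq: {'M': 1, 'I': 2, 'S': 3, 'L': 1, 'E': 1}
8!/(1!×2!×3!×1!×1!) = 40320/12 = 3360

3360


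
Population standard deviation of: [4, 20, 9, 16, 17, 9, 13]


Mean = 88/7
  (4-88/7)²=3600/49
  (20-88/7)²=2704/49
  (9-88/7)²=625/49
  (16-88/7)²=576/49
  (17-88/7)²=961/49
  (9-88/7)²=625/49
  (13-88/7)²=9/49
Σ(x-μ)² = 1300/7
σ² = (1300/7)/7 = 1300/49

σ = √(1300/49) ≈ 5.1508


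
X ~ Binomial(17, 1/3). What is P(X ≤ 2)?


P(X ≤ 2) = Σ P(X=i) for i=0..2
P(X=0) = 131072/129140163
P(X=1) = 1114112/129140163
P(X=2) = 4456448/129140163
Sum = 1900544/43046721

P(X ≤ 2) = 1900544/43046721 ≈ 4.42%


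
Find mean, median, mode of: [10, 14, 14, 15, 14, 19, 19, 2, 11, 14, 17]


Sorted: [2, 10, 11, 14, 14, 14, 14, 15, 17, 19, 19]
Mean = 149/11
Median = 14
Freq: {10: 1, 14: 4, 15: 1, 19: 2, 2: 1, 11: 1, 17: 1}
Mode: [14]

Mean=149/11, Median=14, Mode=14


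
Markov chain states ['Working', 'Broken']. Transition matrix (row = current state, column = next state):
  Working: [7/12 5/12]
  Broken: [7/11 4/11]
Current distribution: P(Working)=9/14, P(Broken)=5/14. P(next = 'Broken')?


P(next=Broken) = Σᵢ P(now=i)×P(i→Broken)
= 9/14×5/12 + 5/14×4/11
= 15/56 + 10/77 = 35/88

P = 35/88 ≈ 0.3977


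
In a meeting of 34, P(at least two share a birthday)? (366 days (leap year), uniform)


P(all different) = Π(366-i)/366 for i=0..33
= 0.205601
P(match) = 1 - 0.205601 = 0.794399

P ≈ 0.7944 ≈ 79.44%


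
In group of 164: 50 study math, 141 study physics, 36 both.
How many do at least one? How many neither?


|A∪B| = 50+141-36 = 155
Neither = 164-155 = 9

At least one: 155; Neither: 9


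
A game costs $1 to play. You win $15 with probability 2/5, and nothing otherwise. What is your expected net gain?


E[gain] = (15-1)×2/5 + (-1)×3/5
= 28/5 - 3/5 = 5

Expected net gain = $5 ≈ $5.00


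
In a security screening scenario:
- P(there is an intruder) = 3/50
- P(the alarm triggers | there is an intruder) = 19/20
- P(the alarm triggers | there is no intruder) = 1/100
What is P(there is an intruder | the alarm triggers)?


Using Bayes' theorem:
P(A|B) = P(B|A)·P(A) / P(B)

P(the alarm triggers) = 19/20 × 3/50 + 1/100 × 47/50
= 57/1000 + 47/5000 = 83/1250

P(there is an intruder|the alarm triggers) = (57/1000) / (83/1250) = 285/332

P(there is an intruder|the alarm triggers) = 285/332 ≈ 85.84%


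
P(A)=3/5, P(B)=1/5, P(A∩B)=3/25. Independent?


P(A)×P(B) = 3/25
P(A∩B) = 3/25
Equal ✓ → Independent

Yes, independent


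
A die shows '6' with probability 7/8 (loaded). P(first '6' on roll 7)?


Geometric: P(X=7) = (1-p)^(k-1)×p = (1/8)^6×7/8 = 7/2097152

P(X=7) = 7/2097152 ≈ 0.00%


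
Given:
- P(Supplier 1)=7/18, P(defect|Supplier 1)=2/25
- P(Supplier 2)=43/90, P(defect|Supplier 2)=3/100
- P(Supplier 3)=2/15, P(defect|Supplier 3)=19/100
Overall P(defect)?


P(B) = Σ P(B|Aᵢ)×P(Aᵢ)
  2/25×7/18 = 7/225
  3/100×43/90 = 43/3000
  19/100×2/15 = 19/750
Sum = 637/9000

P(defect) = 637/9000 ≈ 7.08%


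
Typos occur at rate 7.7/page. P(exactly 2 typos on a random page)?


Poisson(λ=7.7): P(X=2) = e^(-λ)×λ^k/k!
= e^(-7.7) × 7.7^2 / 2!
≈ 0.0004528271829 × 59.29 / 2 ≈ 0.013424

P(X=2) ≈ 0.013424 ≈ 1.34%


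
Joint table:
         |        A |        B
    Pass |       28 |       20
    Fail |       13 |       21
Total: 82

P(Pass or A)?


P(Pass∨A) = P(Pass) + P(A) - P(Pass∧A)
= (48 + 41 - 28)/82 = 61/82

P = 61/82 ≈ 74.39%


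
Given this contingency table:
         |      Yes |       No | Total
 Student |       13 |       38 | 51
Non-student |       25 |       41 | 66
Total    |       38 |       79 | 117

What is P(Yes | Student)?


P(Yes | Student) = 13/(13+38) = 13/51

P(Yes|Student) = 13/51 ≈ 25.49%


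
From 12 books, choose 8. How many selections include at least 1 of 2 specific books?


Complement: C(12,8) - C(10,8) = 495 - 45 = 450

450


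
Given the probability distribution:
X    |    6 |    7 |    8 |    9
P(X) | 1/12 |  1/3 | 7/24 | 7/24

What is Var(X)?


E[X] = 187/24
E[X²] = 493/8
Var(X) = E[X²] - (E[X])² = 493/8 - 34969/576 = 527/576

Var(X) = 527/576 ≈ 0.9149


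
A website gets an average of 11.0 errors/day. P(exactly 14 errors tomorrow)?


Poisson(λ=11.0): P(X=14) = e^(-λ)×λ^k/k!
= e^(-11.0) × 11.0^14 / 14!
≈ 1.670170079e-05 × 3.79749833583e+14 / 87178291200 ≈ 0.072753

P(X=14) ≈ 0.072753 ≈ 7.28%


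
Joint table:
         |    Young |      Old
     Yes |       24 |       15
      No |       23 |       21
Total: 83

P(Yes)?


P(Yes) = (24+15)/83 = 39/83

P(Yes) = 39/83 ≈ 46.99%


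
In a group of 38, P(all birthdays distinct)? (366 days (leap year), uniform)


P(all different) = Π(366-i)/366 for i=0..37
= (366/366)×(365/366)×...×(329/366)
= 0.136703

P ≈ 0.1367 ≈ 13.67%


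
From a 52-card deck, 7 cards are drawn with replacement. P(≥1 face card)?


P(not a face card) = 40/52 = 10/13
P(none in 7 draws) = (10/13)^7 = 10000000/62748517
P(≥1 face card) = 1 - 10000000/62748517 = 52748517/62748517

P = 52748517/62748517 ≈ 84.06%


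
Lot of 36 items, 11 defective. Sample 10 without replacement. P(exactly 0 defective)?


Hypergeometric: C(11,0)×C(25,10)/C(36,10)
= 1×3268760/254186856 = 2185/169911

P(X=0) = 2185/169911 ≈ 1.29%


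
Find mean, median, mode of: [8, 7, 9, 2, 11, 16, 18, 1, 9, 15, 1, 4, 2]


Sorted: [1, 1, 2, 2, 4, 7, 8, 9, 9, 11, 15, 16, 18]
Mean = 103/13
Median = 8
Freq: {8: 1, 7: 1, 9: 2, 2: 2, 11: 1, 16: 1, 18: 1, 1: 2, 15: 1, 4: 1}
Mode: [1, 2, 9]

Mean=103/13, Median=8, Mode=[1, 2, 9]


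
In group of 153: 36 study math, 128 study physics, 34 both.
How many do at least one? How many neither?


|A∪B| = 36+128-34 = 130
Neither = 153-130 = 23

At least one: 130; Neither: 23


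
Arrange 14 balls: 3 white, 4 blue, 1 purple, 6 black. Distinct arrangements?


14!/(3!×4!×1!×6!) = 840840

840840


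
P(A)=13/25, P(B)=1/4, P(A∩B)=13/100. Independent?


P(A)×P(B) = 13/100
P(A∩B) = 13/100
Equal ✓ → Independent

Yes, independent


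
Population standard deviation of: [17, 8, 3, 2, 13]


Mean = 43/5
  (17-43/5)²=1764/25
  (8-43/5)²=9/25
  (3-43/5)²=784/25
  (2-43/5)²=1089/25
  (13-43/5)²=484/25
Σ(x-μ)² = 826/5
σ² = (826/5)/5 = 826/25

σ = √(826/25) ≈ 5.7480


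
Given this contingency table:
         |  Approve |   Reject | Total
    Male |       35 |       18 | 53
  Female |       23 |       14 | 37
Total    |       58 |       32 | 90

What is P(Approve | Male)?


P(Approve | Male) = 35/(35+18) = 35/53

P(Approve|Male) = 35/53 ≈ 66.04%


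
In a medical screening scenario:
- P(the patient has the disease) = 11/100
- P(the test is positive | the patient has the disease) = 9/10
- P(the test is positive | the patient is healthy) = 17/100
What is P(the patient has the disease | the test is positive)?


Using Bayes' theorem:
P(A|B) = P(B|A)·P(A) / P(B)

P(the test is positive) = 9/10 × 11/100 + 17/100 × 89/100
= 99/1000 + 1513/10000 = 2503/10000

P(the patient has the disease|the test is positive) = (99/1000) / (2503/10000) = 990/2503

P(the patient has the disease|the test is positive) = 990/2503 ≈ 39.55%


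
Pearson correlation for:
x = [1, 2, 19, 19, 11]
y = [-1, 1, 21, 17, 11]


n=5, Σx=52, Σy=49, Σxy=844, Σx²=848, Σy²=853
r = (5×844 - 52×49)/√((5×848 - 52²)(5×853 - 49²))
= 1672/√(1536×1864) = 1672/√2863104 ≈ 1672/1692.0709 ≈ 0.9881

r ≈ 0.9881


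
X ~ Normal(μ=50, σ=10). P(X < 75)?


z = (75-50)/10 = 2.5
P(Z < 2.5) = 0.9938

P(X < 75) ≈ 0.9938


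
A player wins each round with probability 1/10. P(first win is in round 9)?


Geometric: P(X=9) = (1-p)^(k-1)×p = (9/10)^8×1/10 = 43046721/1000000000

P(X=9) = 43046721/1000000000 ≈ 4.30%


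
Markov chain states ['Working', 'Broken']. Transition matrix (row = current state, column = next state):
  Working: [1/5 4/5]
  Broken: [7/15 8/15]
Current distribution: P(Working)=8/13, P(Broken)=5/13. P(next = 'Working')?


P(next=Working) = Σᵢ P(now=i)×P(i→Working)
= 8/13×1/5 + 5/13×7/15
= 8/65 + 7/39 = 59/195

P = 59/195 ≈ 0.3026


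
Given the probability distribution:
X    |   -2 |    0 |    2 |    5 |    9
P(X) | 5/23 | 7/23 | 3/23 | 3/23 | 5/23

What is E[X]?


E[X] = Σ x·P(X=x)
= (-2)×(5/23) + (0)×(7/23) + (2)×(3/23) + (5)×(3/23) + (9)×(5/23)
= 56/23

E[X] = 56/23


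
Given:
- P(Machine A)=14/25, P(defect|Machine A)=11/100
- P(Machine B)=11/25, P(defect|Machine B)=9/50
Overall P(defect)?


P(B) = Σ P(B|Aᵢ)×P(Aᵢ)
  11/100×14/25 = 77/1250
  9/50×11/25 = 99/1250
Sum = 88/625

P(defect) = 88/625 ≈ 14.08%


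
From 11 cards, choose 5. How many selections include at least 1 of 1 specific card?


Complement: C(11,5) - C(10,5) = 462 - 252 = 210

210


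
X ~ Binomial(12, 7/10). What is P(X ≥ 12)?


P(X ≥ 12) = Σ P(X=i) for i=12..12
P(X=12) = 13841287201/1000000000000
Sum = 13841287201/1000000000000

P(X ≥ 12) = 13841287201/1000000000000 ≈ 1.38%


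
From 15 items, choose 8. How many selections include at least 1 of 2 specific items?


Complement: C(15,8) - C(13,8) = 6435 - 1287 = 5148

5148


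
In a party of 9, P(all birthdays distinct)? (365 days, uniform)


P(all different) = Π(365-i)/365 for i=0..8
= (365/365)×(364/365)×...×(357/365)
= 0.905376

P ≈ 0.9054 ≈ 90.54%


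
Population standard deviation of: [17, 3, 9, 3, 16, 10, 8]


Mean = 66/7
  (17-66/7)²=2809/49
  (3-66/7)²=2025/49
  (9-66/7)²=9/49
  (3-66/7)²=2025/49
  (16-66/7)²=2116/49
  (10-66/7)²=16/49
  (8-66/7)²=100/49
Σ(x-μ)² = 1300/7
σ² = (1300/7)/7 = 1300/49

σ = √(1300/49) ≈ 5.1508


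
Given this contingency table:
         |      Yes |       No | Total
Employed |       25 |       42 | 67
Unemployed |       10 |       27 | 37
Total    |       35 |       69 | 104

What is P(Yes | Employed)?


P(Yes | Employed) = 25/(25+42) = 25/67

P(Yes|Employed) = 25/67 ≈ 37.31%


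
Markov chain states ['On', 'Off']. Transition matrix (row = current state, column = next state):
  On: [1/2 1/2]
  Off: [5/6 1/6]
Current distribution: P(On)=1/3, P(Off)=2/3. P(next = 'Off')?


P(next=Off) = Σᵢ P(now=i)×P(i→Off)
= 1/3×1/2 + 2/3×1/6
= 1/6 + 1/9 = 5/18

P = 5/18 ≈ 0.2778


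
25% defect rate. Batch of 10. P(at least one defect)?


P(all good) = (3/4)^10 = 59049/1048576
P(≥1 defect) = 989527/1048576

P = 989527/1048576 ≈ 94.37%


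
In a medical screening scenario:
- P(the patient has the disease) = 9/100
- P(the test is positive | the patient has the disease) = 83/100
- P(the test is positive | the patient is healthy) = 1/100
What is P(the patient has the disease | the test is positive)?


Using Bayes' theorem:
P(A|B) = P(B|A)·P(A) / P(B)

P(the test is positive) = 83/100 × 9/100 + 1/100 × 91/100
= 747/10000 + 91/10000 = 419/5000

P(the patient has the disease|the test is positive) = (747/10000) / (419/5000) = 747/838

P(the patient has the disease|the test is positive) = 747/838 ≈ 89.14%


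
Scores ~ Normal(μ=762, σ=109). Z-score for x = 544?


z = (x - μ)/σ = (544 - 762)/109 = -2.0

z = -2.0


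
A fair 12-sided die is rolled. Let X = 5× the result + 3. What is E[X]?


E[die] = (1+12)/2 = 13/2
E[X] = 5×13/2 + 3 = 71/2

E[X] = 71/2


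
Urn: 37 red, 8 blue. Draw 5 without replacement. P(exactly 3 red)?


Hypergeometric: C(37,3)×C(8,2)/C(45,5)
= 7770×28/1221759 = 10360/58179

P(X=3) = 10360/58179 ≈ 17.81%


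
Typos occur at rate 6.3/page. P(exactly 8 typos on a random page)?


Poisson(λ=6.3): P(X=8) = e^(-λ)×λ^k/k!
= e^(-6.3) × 6.3^8 / 8!
≈ 0.001836304777 × 2481557.80268 / 40320 ≈ 0.113018

P(X=8) ≈ 0.113018 ≈ 11.30%


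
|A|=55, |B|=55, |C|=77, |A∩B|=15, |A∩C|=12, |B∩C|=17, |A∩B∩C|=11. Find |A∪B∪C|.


|A∪B∪C| = 55+55+77-15-12-17+11 = 154

|A∪B∪C| = 154


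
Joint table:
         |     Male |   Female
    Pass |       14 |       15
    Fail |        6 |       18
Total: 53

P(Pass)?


P(Pass) = (14+15)/53 = 29/53

P(Pass) = 29/53 ≈ 54.72%


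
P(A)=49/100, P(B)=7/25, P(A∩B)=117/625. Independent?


P(A)×P(B) = 343/2500
P(A∩B) = 117/625
Not equal → NOT independent

No, not independent


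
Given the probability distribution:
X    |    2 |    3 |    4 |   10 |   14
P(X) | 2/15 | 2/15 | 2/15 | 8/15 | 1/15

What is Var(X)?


E[X] = 112/15
E[X²] = 1054/15
Var(X) = E[X²] - (E[X])² = 1054/15 - 12544/225 = 3266/225

Var(X) = 3266/225 ≈ 14.5156


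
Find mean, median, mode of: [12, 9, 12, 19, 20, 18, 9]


Sorted: [9, 9, 12, 12, 18, 19, 20]
Mean = 99/7
Median = 12
Freq: {12: 2, 9: 2, 19: 1, 20: 1, 18: 1}
Mode: [9, 12]

Mean=99/7, Median=12, Mode=[9, 12]


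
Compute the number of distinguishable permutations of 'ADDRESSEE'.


Letters: 9, freq: {'A': 1, 'D': 2, 'R': 1, 'E': 3, 'S': 2}
9!/(1!×2!×1!×3!×2!) = 362880/24 = 15120

15120


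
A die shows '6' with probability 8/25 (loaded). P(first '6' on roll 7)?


Geometric: P(X=7) = (1-p)^(k-1)×p = (17/25)^6×8/25 = 193100552/6103515625

P(X=7) = 193100552/6103515625 ≈ 3.16%


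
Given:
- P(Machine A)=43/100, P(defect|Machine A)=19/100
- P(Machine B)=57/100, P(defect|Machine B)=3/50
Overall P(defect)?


P(B) = Σ P(B|Aᵢ)×P(Aᵢ)
  19/100×43/100 = 817/10000
  3/50×57/100 = 171/5000
Sum = 1159/10000

P(defect) = 1159/10000 ≈ 11.59%


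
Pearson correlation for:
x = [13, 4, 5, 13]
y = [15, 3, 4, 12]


n=4, Σx=35, Σy=34, Σxy=383, Σx²=379, Σy²=394
r = (4×383 - 35×34)/√((4×379 - 35²)(4×394 - 34²))
= 342/√(291×420) = 342/√122220 ≈ 342/349.5998 ≈ 0.9783

r ≈ 0.9783


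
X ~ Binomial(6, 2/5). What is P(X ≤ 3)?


P(X ≤ 3) = Σ P(X=i) for i=0..3
P(X=0) = 729/15625
P(X=1) = 2916/15625
P(X=2) = 972/3125
P(X=3) = 864/3125
Sum = 513/625

P(X ≤ 3) = 513/625 ≈ 82.08%


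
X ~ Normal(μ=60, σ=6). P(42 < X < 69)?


z₁=(42-60)/6=-3.0, z₂=(69-60)/6=1.5
P = Φ(1.5) - Φ(-3.0) = 0.933193 - 0.001350 = 0.931843 ≈ 0.9318

P(42 < X < 69) ≈ 0.9318


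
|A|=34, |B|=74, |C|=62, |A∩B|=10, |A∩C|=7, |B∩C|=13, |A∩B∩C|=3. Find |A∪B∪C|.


|A∪B∪C| = 34+74+62-10-7-13+3 = 143

|A∪B∪C| = 143


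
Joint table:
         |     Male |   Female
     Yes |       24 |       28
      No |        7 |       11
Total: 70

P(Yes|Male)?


P(Yes|Male) = 24/(24+7) = 24/31

P = 24/31 ≈ 77.42%


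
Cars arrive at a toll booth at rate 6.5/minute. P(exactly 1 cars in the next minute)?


Poisson(λ=6.5): P(X=1) = e^(-λ)×λ^k/k!
= e^(-6.5) × 6.5^1 / 1!
≈ 0.001503439193 × 6.5 / 1 ≈ 0.009772

P(X=1) ≈ 0.009772 ≈ 0.98%


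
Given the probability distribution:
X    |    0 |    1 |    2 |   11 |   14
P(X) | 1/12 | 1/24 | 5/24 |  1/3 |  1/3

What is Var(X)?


E[X] = 211/24
E[X²] = 2557/24
Var(X) = E[X²] - (E[X])² = 2557/24 - 44521/576 = 16847/576

Var(X) = 16847/576 ≈ 29.2483


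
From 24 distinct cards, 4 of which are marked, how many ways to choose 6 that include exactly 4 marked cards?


Choose 4 of the 4 marked cards and 2 of the other 20 cards:
C(4,4)×C(20,2) = 1×190 = 190

190


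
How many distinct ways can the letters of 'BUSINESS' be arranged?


Letters: 8, freq: {'B': 1, 'U': 1, 'S': 3, 'I': 1, 'N': 1, 'E': 1}
8!/(1!×1!×3!×1!×1!×1!) = 40320/6 = 6720

6720


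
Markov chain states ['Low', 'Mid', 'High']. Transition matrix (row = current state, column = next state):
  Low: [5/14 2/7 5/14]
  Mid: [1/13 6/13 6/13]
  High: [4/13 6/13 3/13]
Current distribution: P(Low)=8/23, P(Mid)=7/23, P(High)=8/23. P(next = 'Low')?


P(next=Low) = Σᵢ P(now=i)×P(i→Low)
= 8/23×5/14 + 7/23×1/13 + 8/23×4/13
= 20/161 + 7/299 + 32/299 = 41/161

P = 41/161 ≈ 0.2547


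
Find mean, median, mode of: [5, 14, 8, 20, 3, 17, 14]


Sorted: [3, 5, 8, 14, 14, 17, 20]
Mean = 81/7
Median = 14
Freq: {5: 1, 14: 2, 8: 1, 20: 1, 3: 1, 17: 1}
Mode: [14]

Mean=81/7, Median=14, Mode=14


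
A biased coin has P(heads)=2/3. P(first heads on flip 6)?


Geometric: P(X=6) = (1-p)^(k-1)×p = (1/3)^5×2/3 = 2/729

P(X=6) = 2/729 ≈ 0.27%


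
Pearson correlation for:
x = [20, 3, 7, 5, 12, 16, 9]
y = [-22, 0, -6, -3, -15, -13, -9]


n=7, Σx=72, Σy=-68, Σxy=-966, Σx²=964, Σy²=1004
r = (7×(-966) - 72×(-68))/√((7×964 - 72²)(7×1004 - (-68)²))
= -1866/√(1564×2404) = -1866/√3759856 ≈ -1866/1939.0348 ≈ -0.9623

r ≈ -0.9623


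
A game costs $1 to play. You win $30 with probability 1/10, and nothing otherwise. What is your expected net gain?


E[gain] = (30-1)×1/10 + (-1)×9/10
= 29/10 - 9/10 = 2

Expected net gain = $2 ≈ $2.00


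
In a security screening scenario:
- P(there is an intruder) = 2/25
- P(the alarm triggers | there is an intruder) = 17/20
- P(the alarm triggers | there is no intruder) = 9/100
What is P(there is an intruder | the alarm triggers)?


Using Bayes' theorem:
P(A|B) = P(B|A)·P(A) / P(B)

P(the alarm triggers) = 17/20 × 2/25 + 9/100 × 23/25
= 17/250 + 207/2500 = 377/2500

P(there is an intruder|the alarm triggers) = (17/250) / (377/2500) = 170/377

P(there is an intruder|the alarm triggers) = 170/377 ≈ 45.09%


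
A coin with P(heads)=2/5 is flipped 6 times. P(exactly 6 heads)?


Binomial: P(X=6) = C(6,6)×p^6×(1-p)^0
= 1 × 64/15625 × 1 = 64/15625

P(X=6) = 64/15625 ≈ 0.41%


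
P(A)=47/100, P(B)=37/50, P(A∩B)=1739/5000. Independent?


P(A)×P(B) = 1739/5000
P(A∩B) = 1739/5000
Equal ✓ → Independent

Yes, independent


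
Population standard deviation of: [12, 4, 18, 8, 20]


Mean = 62/5
  (12-62/5)²=4/25
  (4-62/5)²=1764/25
  (18-62/5)²=784/25
  (8-62/5)²=484/25
  (20-62/5)²=1444/25
Σ(x-μ)² = 896/5
σ² = (896/5)/5 = 896/25

σ = √(896/25) ≈ 5.9867


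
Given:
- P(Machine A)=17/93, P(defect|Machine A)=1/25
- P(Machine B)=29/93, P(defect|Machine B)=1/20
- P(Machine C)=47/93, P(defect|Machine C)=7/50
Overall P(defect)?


P(B) = Σ P(B|Aᵢ)×P(Aᵢ)
  1/25×17/93 = 17/2325
  1/20×29/93 = 29/1860
  7/50×47/93 = 329/4650
Sum = 871/9300

P(defect) = 871/9300 ≈ 9.37%


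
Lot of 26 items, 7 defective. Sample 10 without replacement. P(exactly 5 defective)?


Hypergeometric: C(7,5)×C(19,5)/C(26,10)
= 21×11628/5311735 = 756/16445

P(X=5) = 756/16445 ≈ 4.60%


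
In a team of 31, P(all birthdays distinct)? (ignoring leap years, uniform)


P(all different) = Π(365-i)/365 for i=0..30
= (365/365)×(364/365)×...×(335/365)
= 0.269545

P ≈ 0.2695 ≈ 26.95%


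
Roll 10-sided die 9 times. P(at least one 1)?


P(no 1)^9 = (9/10)^9 = 387420489/1000000000
P(≥1) = 1 - 387420489/1000000000 = 612579511/1000000000

P = 612579511/1000000000 ≈ 61.26%


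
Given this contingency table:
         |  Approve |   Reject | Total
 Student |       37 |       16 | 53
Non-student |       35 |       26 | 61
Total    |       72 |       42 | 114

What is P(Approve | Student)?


P(Approve | Student) = 37/(37+16) = 37/53

P(Approve|Student) = 37/53 ≈ 69.81%


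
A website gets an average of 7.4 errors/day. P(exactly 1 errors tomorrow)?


Poisson(λ=7.4): P(X=1) = e^(-λ)×λ^k/k!
= e^(-7.4) × 7.4^1 / 1!
≈ 0.0006112527611 × 7.4 / 1 ≈ 0.004523

P(X=1) ≈ 0.004523 ≈ 0.45%


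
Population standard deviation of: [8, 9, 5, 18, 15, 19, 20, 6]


Mean = 100/8 = 25/2
  (8-25/2)²=81/4
  (9-25/2)²=49/4
  (5-25/2)²=225/4
  (18-25/2)²=121/4
  (15-25/2)²=25/4
  (19-25/2)²=169/4
  (20-25/2)²=225/4
  (6-25/2)²=169/4
Σ(x-μ)² = 266
σ² = 266/8 = 133/4

σ = √(133/4) ≈ 5.7663


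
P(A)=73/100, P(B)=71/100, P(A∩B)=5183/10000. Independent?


P(A)×P(B) = 5183/10000
P(A∩B) = 5183/10000
Equal ✓ → Independent

Yes, independent


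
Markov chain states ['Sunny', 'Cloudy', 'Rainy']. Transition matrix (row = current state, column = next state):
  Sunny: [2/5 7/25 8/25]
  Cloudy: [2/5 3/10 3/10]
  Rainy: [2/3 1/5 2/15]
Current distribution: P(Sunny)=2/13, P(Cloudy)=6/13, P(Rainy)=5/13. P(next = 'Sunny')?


P(next=Sunny) = Σᵢ P(now=i)×P(i→Sunny)
= 2/13×2/5 + 6/13×2/5 + 5/13×2/3
= 4/65 + 12/65 + 10/39 = 98/195

P = 98/195 ≈ 0.5026


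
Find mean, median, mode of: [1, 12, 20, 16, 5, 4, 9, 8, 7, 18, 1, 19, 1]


Sorted: [1, 1, 1, 4, 5, 7, 8, 9, 12, 16, 18, 19, 20]
Mean = 121/13
Median = 8
Freq: {1: 3, 12: 1, 20: 1, 16: 1, 5: 1, 4: 1, 9: 1, 8: 1, 7: 1, 18: 1, 19: 1}
Mode: [1]

Mean=121/13, Median=8, Mode=1


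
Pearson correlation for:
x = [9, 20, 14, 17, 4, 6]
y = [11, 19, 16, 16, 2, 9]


n=6, Σx=70, Σy=73, Σxy=1037, Σx²=1018, Σy²=1079
r = (6×1037 - 70×73)/√((6×1018 - 70²)(6×1079 - 73²))
= 1112/√(1208×1145) = 1112/√1383160 ≈ 1112/1176.0782 ≈ 0.9455

r ≈ 0.9455


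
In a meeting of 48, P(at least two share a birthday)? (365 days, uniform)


P(all different) = Π(365-i)/365 for i=0..47
= 0.039402
P(match) = 1 - 0.039402 = 0.960598

P ≈ 0.9606 ≈ 96.06%


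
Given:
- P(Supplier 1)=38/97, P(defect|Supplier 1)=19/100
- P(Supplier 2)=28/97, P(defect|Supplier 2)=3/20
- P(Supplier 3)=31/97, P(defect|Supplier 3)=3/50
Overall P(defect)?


P(B) = Σ P(B|Aᵢ)×P(Aᵢ)
  19/100×38/97 = 361/4850
  3/20×28/97 = 21/485
  3/50×31/97 = 93/4850
Sum = 332/2425

P(defect) = 332/2425 ≈ 13.69%


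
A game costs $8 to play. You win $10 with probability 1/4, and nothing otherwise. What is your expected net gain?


E[gain] = (10-8)×1/4 + (-8)×3/4
= 1/2 - 6 = -11/2

Expected net gain = $-11/2 ≈ $-5.50


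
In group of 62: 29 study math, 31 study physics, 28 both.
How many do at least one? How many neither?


|A∪B| = 29+31-28 = 32
Neither = 62-32 = 30

At least one: 32; Neither: 30


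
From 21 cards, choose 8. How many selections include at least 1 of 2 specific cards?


Complement: C(21,8) - C(19,8) = 203490 - 75582 = 127908

127908


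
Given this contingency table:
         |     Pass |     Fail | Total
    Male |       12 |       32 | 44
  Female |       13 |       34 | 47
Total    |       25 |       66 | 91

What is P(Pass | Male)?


P(Pass | Male) = 12/(12+32) = 12/44 = 3/11

P(Pass|Male) = 3/11 ≈ 27.27%


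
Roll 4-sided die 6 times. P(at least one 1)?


P(no 1)^6 = (3/4)^6 = 729/4096
P(≥1) = 1 - 729/4096 = 3367/4096

P = 3367/4096 ≈ 82.20%


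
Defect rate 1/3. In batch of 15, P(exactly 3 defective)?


Binomial: P(X=3) = C(15,3)×p^3×(1-p)^12
= 455 × 1/27 × 4096/531441 = 1863680/14348907

P(X=3) = 1863680/14348907 ≈ 12.99%


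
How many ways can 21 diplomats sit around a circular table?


Circular arrangements of 21 distinct objects: fix one position to break rotational symmetry.
(n-1)! = 20! = 2432902008176640000

2432902008176640000


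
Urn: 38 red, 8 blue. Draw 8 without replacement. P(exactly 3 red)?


Hypergeometric: C(38,3)×C(8,5)/C(46,8)
= 8436×56/260932815 = 157472/86977605

P(X=3) = 157472/86977605 ≈ 0.18%


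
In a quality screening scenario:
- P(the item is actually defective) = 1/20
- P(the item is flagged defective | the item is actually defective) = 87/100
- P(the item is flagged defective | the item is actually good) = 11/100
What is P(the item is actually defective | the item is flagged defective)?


Using Bayes' theorem:
P(A|B) = P(B|A)·P(A) / P(B)

P(the item is flagged defective) = 87/100 × 1/20 + 11/100 × 19/20
= 87/2000 + 209/2000 = 37/250

P(the item is actually defective|the item is flagged defective) = (87/2000) / (37/250) = 87/296

P(the item is actually defective|the item is flagged defective) = 87/296 ≈ 29.39%
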